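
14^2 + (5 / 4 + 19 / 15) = 11911 / 60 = 198.52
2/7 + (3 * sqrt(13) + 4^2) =3 * sqrt(13) + 114/7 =27.10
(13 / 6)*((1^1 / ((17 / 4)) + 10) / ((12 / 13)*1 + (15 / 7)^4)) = 11767301 / 11677929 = 1.01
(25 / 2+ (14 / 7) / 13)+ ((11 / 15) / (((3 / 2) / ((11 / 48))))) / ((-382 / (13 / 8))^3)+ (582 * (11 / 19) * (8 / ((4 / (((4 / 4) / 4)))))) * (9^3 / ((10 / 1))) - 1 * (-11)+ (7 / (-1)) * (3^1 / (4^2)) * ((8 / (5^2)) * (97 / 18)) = 468345224840806860841 / 38067185007820800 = 12303.12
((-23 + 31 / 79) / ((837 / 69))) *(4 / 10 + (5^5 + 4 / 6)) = -1926188498 / 330615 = -5826.08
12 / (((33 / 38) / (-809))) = -122968 / 11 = -11178.91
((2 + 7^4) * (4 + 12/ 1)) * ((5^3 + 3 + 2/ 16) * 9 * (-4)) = -177341400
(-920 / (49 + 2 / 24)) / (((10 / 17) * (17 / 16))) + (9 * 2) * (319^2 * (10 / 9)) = 1198726916 / 589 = 2035190.01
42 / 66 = 7 / 11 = 0.64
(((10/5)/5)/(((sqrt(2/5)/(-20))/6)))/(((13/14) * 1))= -336 * sqrt(10)/13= -81.73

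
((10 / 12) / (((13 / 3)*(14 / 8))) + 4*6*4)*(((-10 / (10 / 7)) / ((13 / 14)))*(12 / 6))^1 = -244888 / 169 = -1449.04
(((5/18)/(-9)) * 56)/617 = -0.00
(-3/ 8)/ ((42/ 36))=-9/ 28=-0.32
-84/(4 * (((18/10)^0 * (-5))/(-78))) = -1638/5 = -327.60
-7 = -7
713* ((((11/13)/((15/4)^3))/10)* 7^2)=12297824/219375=56.06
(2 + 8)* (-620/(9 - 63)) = 3100/27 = 114.81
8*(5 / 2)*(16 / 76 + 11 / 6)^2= 271445 / 3249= 83.55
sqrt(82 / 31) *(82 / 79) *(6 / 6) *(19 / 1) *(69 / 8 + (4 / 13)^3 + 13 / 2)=207485871 *sqrt(2542) / 21521812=486.07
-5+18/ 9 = -3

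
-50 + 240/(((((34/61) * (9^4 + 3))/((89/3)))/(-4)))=-57.78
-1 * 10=-10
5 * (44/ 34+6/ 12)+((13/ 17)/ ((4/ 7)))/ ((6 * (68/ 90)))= 42845/ 4624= 9.27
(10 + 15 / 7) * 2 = 170 / 7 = 24.29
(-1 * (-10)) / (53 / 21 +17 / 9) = 315 / 139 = 2.27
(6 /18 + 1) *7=28 /3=9.33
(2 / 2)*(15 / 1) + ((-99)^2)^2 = 96059616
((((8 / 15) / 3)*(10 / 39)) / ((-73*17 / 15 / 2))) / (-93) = 160 / 13503321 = 0.00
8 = 8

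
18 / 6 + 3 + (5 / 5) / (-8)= 47 / 8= 5.88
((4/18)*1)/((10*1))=1/45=0.02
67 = 67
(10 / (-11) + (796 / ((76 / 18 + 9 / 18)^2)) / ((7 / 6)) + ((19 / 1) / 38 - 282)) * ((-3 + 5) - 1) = -280179147 / 1112650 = -251.81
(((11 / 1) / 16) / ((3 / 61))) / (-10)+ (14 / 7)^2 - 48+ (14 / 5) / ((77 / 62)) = -227797 / 5280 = -43.14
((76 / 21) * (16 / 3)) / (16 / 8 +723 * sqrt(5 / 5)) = 0.03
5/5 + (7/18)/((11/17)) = 317/198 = 1.60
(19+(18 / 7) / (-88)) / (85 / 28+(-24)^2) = 5843 / 178343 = 0.03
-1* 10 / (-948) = 5 / 474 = 0.01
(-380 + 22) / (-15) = 358 / 15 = 23.87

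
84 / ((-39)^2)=28 / 507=0.06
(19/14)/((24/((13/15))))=247/5040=0.05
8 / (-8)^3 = -1 / 64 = -0.02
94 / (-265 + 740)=94 / 475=0.20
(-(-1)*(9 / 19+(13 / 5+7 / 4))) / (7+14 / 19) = 611 / 980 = 0.62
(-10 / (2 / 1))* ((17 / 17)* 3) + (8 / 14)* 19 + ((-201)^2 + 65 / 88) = 24884919 / 616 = 40397.60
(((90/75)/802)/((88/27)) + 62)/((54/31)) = 339120191/9527760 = 35.59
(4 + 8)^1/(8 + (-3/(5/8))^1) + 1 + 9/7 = 169/28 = 6.04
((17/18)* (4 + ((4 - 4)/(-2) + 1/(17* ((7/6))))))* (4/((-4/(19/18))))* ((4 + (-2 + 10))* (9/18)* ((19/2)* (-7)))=87001/54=1611.13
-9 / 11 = -0.82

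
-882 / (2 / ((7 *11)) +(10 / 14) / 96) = -6519744 / 247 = -26395.72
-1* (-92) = 92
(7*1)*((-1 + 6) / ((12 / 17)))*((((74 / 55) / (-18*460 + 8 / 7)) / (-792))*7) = 215747 / 3029266944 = 0.00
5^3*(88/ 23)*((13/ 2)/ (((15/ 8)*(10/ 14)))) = 160160/ 69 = 2321.16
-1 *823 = -823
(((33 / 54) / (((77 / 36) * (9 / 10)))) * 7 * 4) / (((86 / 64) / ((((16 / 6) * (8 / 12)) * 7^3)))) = 4033.67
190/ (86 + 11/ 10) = 1900/ 871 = 2.18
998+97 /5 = 5087 /5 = 1017.40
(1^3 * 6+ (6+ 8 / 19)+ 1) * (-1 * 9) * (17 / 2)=-39015 / 38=-1026.71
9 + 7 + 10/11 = 186/11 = 16.91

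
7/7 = 1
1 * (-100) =-100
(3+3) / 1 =6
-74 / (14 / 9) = -333 / 7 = -47.57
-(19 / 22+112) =-2483 / 22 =-112.86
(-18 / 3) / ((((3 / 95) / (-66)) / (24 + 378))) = 5041080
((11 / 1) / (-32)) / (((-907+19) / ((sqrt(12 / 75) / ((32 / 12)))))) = 11 / 189440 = 0.00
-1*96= -96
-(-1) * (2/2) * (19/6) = 19/6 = 3.17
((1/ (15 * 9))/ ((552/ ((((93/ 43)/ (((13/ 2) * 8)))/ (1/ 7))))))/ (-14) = -31/ 111084480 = -0.00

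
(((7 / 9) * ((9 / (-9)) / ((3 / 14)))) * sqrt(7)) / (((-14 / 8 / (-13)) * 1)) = -728 * sqrt(7) / 27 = -71.34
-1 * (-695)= 695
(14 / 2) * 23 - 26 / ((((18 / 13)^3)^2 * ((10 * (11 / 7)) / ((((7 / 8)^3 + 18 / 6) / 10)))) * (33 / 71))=50828477506808029 / 316068795187200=160.81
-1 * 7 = -7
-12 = -12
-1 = -1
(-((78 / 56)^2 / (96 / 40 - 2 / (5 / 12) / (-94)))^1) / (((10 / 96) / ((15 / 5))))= -22.80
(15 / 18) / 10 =1 / 12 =0.08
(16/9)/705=16/6345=0.00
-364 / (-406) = 26 / 29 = 0.90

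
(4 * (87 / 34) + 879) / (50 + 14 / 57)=17.70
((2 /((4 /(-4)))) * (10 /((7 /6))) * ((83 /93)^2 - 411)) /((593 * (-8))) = -17739250 /11967333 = -1.48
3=3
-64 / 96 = -2 / 3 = -0.67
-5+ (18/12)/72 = -239/48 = -4.98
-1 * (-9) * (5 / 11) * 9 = 405 / 11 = 36.82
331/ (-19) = -331/ 19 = -17.42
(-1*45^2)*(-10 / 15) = 1350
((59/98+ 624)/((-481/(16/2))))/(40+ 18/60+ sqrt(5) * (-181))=75901640/29403398983+ 4431676400 * sqrt(5)/382244186779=0.03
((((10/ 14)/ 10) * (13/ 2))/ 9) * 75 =3.87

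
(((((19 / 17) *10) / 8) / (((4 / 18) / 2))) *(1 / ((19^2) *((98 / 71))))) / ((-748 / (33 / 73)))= -0.00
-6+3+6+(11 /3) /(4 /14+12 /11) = 1801 /318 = 5.66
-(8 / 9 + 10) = -98 / 9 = -10.89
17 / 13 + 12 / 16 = 107 / 52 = 2.06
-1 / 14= -0.07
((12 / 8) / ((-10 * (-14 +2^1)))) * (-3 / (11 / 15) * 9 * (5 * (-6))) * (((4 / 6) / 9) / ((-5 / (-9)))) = 81 / 44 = 1.84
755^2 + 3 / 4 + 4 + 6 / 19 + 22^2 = 43359069 / 76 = 570514.07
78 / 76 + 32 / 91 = 4765 / 3458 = 1.38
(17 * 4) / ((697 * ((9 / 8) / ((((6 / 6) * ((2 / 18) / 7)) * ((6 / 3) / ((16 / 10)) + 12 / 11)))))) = 824 / 255717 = 0.00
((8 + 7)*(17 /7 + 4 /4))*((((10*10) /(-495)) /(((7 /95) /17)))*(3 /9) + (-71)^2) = 417917560 /1617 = 258452.42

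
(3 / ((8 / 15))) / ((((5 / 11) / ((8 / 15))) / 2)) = 66 / 5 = 13.20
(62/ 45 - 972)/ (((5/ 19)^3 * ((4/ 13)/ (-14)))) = 13631226791/ 5625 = 2423329.21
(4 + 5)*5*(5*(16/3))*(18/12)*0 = 0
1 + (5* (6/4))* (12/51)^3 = 5393/4913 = 1.10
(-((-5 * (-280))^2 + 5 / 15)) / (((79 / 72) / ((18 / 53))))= -2540160432 / 4187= -606677.92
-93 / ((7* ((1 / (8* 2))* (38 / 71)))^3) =-17042290176 / 2352637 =-7243.91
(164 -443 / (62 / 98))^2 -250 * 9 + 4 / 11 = 3015784513 / 10571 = 285288.48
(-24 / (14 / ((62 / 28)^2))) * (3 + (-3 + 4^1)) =-11532 / 343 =-33.62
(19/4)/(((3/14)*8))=133/48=2.77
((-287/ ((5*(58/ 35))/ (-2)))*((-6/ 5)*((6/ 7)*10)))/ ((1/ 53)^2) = -58045176/ 29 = -2001557.79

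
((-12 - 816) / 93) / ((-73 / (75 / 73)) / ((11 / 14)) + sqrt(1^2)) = 227700 / 2287211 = 0.10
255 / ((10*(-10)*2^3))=-51 / 160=-0.32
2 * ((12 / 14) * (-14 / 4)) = -6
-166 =-166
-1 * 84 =-84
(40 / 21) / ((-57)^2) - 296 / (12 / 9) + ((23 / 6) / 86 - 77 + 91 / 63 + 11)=-3362310659 / 11735388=-286.51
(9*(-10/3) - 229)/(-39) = 259/39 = 6.64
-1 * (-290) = 290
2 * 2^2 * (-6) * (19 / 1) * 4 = -3648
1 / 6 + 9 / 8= 31 / 24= 1.29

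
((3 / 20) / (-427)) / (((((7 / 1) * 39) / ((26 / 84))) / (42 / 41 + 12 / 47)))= -411 / 806372420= -0.00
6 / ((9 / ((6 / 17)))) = 0.24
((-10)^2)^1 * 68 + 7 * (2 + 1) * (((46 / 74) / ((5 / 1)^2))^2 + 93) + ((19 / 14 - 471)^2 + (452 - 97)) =38516640062989 / 167702500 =229672.43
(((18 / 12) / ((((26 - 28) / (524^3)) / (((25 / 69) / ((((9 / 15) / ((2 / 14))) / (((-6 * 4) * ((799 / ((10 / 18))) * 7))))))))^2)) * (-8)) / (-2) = 7136331902238526372823040000 / 529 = 13490230439014227547869640.00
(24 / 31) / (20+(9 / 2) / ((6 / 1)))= 96 / 2573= 0.04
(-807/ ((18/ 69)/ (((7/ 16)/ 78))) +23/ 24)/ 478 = -13639/ 397696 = -0.03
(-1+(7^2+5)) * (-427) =-22631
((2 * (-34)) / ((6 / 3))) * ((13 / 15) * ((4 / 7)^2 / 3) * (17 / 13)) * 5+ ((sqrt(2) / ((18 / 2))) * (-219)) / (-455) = -20.89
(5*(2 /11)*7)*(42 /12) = 245 /11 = 22.27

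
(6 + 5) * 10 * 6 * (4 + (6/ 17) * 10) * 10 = 844800/ 17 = 49694.12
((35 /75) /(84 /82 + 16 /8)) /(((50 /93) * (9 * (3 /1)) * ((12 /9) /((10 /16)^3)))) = 287 /147456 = 0.00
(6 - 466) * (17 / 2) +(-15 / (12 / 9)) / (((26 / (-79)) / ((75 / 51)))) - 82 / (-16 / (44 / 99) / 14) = -60908629 / 15912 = -3827.84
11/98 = 0.11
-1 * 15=-15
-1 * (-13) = 13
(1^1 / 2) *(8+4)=6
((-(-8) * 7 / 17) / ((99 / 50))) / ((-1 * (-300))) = 28 / 5049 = 0.01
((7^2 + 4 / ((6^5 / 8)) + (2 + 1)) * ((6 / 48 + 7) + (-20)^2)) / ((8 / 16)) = 41158709 / 972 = 42344.35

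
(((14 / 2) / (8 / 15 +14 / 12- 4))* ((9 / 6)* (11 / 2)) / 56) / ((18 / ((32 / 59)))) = -0.01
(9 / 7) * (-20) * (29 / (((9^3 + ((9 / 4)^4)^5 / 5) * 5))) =-637716744110080 / 9459079139175689583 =-0.00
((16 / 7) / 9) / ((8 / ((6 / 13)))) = 4 / 273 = 0.01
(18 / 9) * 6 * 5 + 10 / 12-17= 263 / 6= 43.83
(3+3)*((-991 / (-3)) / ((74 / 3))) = 2973 / 37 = 80.35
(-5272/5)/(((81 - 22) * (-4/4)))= 5272/295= 17.87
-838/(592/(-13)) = 5447/296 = 18.40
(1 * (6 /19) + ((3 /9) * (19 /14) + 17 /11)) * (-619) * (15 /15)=-12571271 /8778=-1432.13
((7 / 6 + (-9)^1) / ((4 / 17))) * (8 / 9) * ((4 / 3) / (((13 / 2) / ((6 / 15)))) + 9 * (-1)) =1389461 / 5265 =263.91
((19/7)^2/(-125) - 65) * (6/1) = -2390916/6125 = -390.35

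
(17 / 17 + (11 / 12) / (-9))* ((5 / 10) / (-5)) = -97 / 1080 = -0.09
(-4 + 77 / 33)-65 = -200 / 3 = -66.67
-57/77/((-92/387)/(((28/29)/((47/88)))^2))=434827008/42728687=10.18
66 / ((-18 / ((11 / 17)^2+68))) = -72501 / 289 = -250.87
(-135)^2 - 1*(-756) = 18981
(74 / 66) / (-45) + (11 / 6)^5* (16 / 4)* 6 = 8857361 / 17820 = 497.05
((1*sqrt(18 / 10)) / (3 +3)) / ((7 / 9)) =9*sqrt(5) / 70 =0.29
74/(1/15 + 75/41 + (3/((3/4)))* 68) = 22755/84223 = 0.27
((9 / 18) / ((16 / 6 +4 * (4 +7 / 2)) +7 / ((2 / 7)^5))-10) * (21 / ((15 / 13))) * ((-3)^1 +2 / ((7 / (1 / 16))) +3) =-1780391 / 547820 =-3.25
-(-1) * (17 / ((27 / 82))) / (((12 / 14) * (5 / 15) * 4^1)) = 4879 / 108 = 45.18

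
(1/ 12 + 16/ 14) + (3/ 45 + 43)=44.29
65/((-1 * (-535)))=0.12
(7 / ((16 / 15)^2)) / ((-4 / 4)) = -1575 / 256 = -6.15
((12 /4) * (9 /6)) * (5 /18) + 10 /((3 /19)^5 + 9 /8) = 180757171 /17829468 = 10.14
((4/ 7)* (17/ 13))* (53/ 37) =3604/ 3367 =1.07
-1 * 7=-7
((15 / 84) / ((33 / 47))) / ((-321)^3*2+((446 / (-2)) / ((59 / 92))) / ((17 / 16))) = -235705 / 61308423073128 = -0.00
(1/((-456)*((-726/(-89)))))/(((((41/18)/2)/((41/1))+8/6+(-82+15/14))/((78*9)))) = 218673/92194498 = 0.00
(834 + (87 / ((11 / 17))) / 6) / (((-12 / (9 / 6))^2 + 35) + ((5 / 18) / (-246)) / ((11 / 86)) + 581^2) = 20856987 / 8223371425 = 0.00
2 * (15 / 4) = 7.50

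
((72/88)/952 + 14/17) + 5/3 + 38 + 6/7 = 1298995/31416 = 41.35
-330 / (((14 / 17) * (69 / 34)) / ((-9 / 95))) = 57222 / 3059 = 18.71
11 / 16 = 0.69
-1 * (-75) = 75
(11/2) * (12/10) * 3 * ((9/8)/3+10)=8217/40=205.42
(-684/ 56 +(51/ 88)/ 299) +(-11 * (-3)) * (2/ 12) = -1236307/ 184184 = -6.71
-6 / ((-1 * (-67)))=-6 / 67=-0.09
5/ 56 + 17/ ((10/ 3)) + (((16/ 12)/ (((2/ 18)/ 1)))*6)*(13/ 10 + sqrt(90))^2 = 2808*sqrt(10)/ 5 + 9249617/ 1400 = 8382.80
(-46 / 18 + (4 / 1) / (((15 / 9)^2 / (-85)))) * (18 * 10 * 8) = -179936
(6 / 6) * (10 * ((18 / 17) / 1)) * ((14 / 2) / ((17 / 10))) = 12600 / 289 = 43.60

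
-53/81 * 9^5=-38637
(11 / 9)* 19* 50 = 10450 / 9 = 1161.11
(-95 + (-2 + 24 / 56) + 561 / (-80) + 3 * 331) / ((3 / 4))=1185.89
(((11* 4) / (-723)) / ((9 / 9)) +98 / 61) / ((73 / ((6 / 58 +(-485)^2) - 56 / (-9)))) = 4185322781920 / 840294459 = 4980.78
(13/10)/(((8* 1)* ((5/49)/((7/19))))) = 4459/7600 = 0.59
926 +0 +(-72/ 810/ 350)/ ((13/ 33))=926.00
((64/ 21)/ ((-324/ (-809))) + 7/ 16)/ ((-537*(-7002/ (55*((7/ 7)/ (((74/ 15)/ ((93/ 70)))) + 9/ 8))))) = 1288879735/ 7853200314624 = 0.00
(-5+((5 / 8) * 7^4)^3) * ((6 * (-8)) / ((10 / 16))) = -1038096538539 / 4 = -259524134634.75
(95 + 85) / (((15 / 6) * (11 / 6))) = 432 / 11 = 39.27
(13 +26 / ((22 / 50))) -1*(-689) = 8372 / 11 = 761.09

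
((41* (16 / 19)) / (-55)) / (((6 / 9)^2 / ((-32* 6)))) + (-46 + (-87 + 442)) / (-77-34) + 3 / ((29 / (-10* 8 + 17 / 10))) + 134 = 394.30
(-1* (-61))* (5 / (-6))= -305 / 6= -50.83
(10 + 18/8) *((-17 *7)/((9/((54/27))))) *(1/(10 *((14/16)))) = -1666/45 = -37.02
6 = 6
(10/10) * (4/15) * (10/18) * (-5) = -0.74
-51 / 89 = -0.57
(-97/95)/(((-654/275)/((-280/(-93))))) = 746900/577809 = 1.29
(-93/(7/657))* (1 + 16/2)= -549909/7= -78558.43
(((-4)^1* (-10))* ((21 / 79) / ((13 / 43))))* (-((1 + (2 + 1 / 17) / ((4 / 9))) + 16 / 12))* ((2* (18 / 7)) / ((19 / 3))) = -65991240 / 331721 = -198.94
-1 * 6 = -6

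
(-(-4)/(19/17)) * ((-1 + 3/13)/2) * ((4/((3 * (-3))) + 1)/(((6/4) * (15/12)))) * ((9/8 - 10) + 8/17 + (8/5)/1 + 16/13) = 197084/86697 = 2.27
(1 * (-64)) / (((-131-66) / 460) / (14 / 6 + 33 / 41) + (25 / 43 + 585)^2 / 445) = -1870044874240 / 22511771111209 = -0.08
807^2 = 651249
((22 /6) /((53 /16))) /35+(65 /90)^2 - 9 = -5076677 /601020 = -8.45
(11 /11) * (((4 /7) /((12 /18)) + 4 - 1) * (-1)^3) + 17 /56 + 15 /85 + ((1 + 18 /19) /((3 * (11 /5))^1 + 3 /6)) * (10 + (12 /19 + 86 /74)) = -3473345 /24400712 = -0.14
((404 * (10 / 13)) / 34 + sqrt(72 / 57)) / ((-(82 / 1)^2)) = -505 / 371501 - sqrt(114) / 63878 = -0.00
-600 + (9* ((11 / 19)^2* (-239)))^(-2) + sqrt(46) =-593.22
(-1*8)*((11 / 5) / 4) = -22 / 5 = -4.40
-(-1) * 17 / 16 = 17 / 16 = 1.06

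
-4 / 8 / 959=-1 / 1918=-0.00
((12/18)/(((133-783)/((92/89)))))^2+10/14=37649562373/52709304375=0.71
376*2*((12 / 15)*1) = 3008 / 5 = 601.60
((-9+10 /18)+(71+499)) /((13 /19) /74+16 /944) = 419249516 /19557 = 21437.31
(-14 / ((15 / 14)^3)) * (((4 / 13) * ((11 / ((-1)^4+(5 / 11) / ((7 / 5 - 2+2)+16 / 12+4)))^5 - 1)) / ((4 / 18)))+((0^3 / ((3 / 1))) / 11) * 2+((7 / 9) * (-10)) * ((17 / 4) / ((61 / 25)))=-9582226501409003697789457 / 5233463066002594410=-1830953.31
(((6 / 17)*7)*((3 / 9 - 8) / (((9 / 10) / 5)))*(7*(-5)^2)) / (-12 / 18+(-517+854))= -2817500 / 51459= -54.75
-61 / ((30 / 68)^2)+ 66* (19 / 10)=-188.00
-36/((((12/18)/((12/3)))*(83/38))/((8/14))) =-32832/581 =-56.51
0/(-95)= 0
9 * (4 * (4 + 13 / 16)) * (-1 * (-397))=275121 / 4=68780.25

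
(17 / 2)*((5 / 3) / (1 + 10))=1.29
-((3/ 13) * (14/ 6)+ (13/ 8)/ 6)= -505/ 624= -0.81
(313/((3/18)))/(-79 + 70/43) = -26918/1109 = -24.27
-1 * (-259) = 259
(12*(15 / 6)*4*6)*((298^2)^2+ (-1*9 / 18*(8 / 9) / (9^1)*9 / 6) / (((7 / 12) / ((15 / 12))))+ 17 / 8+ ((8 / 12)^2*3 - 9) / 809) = 32154674268160310 / 5663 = 5678028300928.89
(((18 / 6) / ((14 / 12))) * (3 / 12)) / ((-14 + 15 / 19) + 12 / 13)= -2223 / 42490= -0.05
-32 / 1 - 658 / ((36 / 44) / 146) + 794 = -1049890 / 9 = -116654.44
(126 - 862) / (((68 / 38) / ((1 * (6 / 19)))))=-2208 / 17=-129.88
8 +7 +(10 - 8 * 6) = -23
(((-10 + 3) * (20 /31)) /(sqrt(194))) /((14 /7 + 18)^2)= -7 * sqrt(194) /120280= -0.00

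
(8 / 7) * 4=32 / 7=4.57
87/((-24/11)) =-319/8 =-39.88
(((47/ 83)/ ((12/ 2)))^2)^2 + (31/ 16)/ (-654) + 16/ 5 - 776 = -51809881942066727/ 67041522577440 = -772.80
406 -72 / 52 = 5260 / 13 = 404.62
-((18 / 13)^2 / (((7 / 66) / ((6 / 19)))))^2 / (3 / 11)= -60360360192 / 505215529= -119.47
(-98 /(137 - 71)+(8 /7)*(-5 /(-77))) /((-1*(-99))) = -2281 /160083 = -0.01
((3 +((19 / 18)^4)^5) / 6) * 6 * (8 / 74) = 75834682106734192716667729 / 117921185001663723113545728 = 0.64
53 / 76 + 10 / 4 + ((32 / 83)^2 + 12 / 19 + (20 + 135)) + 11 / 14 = 585524203 / 3664948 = 159.76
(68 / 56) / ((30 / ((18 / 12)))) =0.06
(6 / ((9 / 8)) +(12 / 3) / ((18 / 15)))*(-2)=-52 / 3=-17.33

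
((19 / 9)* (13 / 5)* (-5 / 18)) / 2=-247 / 324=-0.76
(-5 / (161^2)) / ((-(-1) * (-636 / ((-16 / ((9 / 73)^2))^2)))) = 9087437120 / 27040761279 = 0.34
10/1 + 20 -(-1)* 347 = 377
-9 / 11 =-0.82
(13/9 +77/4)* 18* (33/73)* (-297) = -7301745/146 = -50011.95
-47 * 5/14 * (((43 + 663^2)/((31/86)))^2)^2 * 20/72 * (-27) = 1800408646674689074777169495577600/6464647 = 278500689469152619590392100.00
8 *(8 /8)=8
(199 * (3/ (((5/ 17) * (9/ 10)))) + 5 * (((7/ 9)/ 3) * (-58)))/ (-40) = -7358/ 135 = -54.50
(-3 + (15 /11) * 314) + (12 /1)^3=23685 /11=2153.18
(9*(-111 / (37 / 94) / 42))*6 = -2538 / 7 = -362.57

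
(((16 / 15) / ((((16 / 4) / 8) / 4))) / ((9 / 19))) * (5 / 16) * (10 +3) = 1976 / 27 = 73.19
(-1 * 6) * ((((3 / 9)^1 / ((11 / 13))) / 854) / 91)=-1 / 32879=-0.00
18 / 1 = 18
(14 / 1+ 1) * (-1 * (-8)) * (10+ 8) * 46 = 99360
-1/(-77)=1/77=0.01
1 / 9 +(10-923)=-8216 / 9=-912.89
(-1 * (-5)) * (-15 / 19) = -75 / 19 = -3.95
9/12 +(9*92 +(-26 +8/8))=803.75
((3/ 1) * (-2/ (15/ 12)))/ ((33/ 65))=-104/ 11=-9.45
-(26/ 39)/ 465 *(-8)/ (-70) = -8/ 48825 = -0.00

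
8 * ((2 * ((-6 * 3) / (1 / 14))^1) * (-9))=36288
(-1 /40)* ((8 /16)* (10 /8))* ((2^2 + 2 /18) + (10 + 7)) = -95 /288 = -0.33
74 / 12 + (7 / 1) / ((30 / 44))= 493 / 30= 16.43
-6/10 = -0.60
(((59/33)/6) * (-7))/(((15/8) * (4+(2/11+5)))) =-1652/13635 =-0.12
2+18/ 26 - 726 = -9403/ 13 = -723.31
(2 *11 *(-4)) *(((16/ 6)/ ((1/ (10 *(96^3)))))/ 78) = -346030080/ 13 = -26617698.46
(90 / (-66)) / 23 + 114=28827 / 253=113.94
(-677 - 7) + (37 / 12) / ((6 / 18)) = -2699 / 4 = -674.75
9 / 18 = 1 / 2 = 0.50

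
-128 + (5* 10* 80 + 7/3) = 11623/3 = 3874.33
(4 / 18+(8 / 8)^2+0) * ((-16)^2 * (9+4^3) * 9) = 205568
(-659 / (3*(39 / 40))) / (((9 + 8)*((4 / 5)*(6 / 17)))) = -16475 / 351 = -46.94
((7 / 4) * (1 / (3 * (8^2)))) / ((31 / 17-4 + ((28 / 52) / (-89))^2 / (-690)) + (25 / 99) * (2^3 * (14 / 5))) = 604540581645 / 230823350643328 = 0.00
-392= -392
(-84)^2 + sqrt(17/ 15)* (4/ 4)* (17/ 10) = 7057.81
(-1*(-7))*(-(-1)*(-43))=-301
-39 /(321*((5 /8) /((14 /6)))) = -728 /1605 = -0.45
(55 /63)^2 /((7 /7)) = 3025 /3969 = 0.76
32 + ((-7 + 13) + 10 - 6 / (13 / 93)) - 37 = -415 / 13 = -31.92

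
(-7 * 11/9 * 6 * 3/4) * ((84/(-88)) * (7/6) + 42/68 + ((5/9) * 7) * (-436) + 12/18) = 79893317/1224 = 65272.32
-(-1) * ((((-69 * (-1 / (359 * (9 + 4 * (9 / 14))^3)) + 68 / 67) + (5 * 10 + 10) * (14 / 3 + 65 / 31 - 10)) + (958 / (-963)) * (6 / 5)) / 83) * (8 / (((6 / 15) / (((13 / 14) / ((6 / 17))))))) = -3035603926415721557 / 24634622515587021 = -123.23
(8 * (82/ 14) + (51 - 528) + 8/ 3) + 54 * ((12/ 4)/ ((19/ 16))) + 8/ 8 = -115732/ 399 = -290.06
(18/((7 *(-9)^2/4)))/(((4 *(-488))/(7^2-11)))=-19/7686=-0.00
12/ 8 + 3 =9/ 2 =4.50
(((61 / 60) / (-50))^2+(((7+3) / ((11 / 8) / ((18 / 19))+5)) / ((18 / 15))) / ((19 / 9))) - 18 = -2762196320629 / 158859000000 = -17.39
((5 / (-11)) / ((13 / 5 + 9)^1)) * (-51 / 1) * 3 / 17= 225 / 638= 0.35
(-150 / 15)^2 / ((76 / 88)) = 2200 / 19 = 115.79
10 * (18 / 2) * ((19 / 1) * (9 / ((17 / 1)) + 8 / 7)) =340290 / 119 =2859.58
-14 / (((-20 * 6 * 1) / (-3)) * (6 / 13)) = -91 / 120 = -0.76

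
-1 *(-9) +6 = 15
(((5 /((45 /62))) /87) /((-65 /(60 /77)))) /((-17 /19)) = 4712 /4441437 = 0.00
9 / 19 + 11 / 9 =290 / 171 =1.70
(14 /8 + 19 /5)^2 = 12321 /400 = 30.80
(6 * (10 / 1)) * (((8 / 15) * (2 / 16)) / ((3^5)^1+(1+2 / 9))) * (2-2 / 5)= 144 / 5495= 0.03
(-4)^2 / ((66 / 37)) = 8.97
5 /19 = 0.26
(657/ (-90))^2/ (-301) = -5329/ 30100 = -0.18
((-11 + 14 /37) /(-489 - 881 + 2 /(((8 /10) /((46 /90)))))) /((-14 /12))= -42444 /6380983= -0.01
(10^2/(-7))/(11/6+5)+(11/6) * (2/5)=-1.36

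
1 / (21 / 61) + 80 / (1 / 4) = 6781 / 21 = 322.90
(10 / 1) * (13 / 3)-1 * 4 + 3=127 / 3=42.33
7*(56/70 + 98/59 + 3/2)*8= 221.82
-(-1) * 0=0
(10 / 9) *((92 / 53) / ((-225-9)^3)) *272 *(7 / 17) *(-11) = 141680 / 763969401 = 0.00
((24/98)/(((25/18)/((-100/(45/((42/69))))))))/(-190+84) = 96/42665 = 0.00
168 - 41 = 127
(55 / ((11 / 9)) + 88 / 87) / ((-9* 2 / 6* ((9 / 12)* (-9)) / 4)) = 64048 / 7047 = 9.09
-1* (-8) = 8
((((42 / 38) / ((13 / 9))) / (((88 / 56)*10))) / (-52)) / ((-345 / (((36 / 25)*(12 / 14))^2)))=0.00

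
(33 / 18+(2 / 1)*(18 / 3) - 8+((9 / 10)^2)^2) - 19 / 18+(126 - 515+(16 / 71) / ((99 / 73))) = -26949182731 / 70290000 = -383.40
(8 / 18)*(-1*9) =-4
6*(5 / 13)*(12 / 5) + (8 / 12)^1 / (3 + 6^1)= 1970 / 351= 5.61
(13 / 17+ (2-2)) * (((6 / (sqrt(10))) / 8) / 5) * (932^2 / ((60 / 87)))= 61400859 * sqrt(10) / 4250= 45686.25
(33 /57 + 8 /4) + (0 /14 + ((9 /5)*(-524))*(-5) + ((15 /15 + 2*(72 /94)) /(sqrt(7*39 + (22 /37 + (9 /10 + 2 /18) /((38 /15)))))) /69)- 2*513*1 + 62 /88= 238*sqrt(4874765799) /7495905873 + 3087585 /836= 3693.29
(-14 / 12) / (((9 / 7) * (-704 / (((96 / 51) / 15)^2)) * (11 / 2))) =784 / 212436675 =0.00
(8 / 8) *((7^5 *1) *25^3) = 262609375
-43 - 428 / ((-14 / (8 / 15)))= -2803 / 105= -26.70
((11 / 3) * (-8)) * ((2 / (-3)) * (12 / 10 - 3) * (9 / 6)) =-264 / 5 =-52.80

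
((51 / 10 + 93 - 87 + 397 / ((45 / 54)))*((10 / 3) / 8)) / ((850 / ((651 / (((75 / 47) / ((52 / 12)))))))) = 1723631 / 4080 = 422.46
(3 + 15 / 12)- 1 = 13 / 4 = 3.25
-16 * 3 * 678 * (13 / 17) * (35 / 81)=-1645280 / 153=-10753.46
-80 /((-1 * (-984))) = -10 /123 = -0.08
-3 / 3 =-1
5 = 5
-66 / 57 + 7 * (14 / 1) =1840 / 19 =96.84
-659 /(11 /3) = -1977 /11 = -179.73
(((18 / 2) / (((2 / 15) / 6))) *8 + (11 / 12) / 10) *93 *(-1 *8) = -12053141 / 5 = -2410628.20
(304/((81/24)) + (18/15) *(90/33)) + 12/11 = 28048/297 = 94.44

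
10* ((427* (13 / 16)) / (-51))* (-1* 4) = 27755 / 102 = 272.11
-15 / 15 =-1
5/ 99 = 0.05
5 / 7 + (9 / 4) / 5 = 163 / 140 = 1.16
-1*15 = -15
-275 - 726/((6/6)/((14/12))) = -1122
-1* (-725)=725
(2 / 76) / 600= 1 / 22800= 0.00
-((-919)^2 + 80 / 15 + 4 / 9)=-7601101 / 9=-844566.78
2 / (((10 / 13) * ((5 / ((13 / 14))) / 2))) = 169 / 175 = 0.97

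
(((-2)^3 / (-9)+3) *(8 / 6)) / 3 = 140 / 81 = 1.73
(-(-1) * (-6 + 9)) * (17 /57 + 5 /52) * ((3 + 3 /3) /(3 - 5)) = -1169 /494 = -2.37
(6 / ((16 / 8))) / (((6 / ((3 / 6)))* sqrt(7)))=sqrt(7) / 28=0.09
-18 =-18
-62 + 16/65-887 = -948.75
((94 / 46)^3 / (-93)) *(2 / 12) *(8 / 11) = -415292 / 37340523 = -0.01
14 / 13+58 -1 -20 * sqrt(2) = 755 / 13 -20 * sqrt(2) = 29.79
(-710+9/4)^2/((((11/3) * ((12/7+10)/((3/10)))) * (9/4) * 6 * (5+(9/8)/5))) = 49.60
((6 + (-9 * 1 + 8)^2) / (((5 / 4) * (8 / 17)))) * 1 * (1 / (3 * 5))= 119 / 150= 0.79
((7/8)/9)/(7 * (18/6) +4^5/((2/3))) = 7/112104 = 0.00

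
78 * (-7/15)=-36.40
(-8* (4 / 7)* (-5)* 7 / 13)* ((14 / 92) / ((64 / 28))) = 0.82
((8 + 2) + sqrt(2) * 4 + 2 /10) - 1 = 4 * sqrt(2) + 46 /5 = 14.86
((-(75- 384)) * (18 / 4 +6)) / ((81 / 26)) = 9373 / 9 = 1041.44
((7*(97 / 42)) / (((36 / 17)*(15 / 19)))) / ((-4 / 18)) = -31331 / 720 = -43.52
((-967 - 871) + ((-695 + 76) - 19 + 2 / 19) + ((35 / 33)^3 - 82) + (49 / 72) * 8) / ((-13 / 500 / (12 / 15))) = 696802436800 / 8876439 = 78500.22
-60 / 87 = -20 / 29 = -0.69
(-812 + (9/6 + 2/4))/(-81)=10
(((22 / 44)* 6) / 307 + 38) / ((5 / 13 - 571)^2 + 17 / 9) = 0.00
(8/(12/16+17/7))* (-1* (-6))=1344/89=15.10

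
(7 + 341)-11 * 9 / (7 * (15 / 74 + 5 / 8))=567516 / 1715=330.91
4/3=1.33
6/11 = 0.55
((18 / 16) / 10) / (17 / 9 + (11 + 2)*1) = 0.01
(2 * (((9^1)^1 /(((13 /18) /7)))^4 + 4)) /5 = 23160014.68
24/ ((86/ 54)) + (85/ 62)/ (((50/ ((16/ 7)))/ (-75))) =10.37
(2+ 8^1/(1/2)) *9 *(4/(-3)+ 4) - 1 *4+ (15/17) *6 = 7366/17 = 433.29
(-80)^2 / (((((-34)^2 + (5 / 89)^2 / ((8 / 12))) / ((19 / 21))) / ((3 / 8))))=240798400 / 128193989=1.88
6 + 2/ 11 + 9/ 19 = 6.66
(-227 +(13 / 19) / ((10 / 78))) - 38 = -24668 / 95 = -259.66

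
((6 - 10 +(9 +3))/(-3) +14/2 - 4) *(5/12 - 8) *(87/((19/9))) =-7917/76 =-104.17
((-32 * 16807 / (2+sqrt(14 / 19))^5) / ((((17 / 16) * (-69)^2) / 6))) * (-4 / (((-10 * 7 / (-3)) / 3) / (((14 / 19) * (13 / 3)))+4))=6673961846150144 / 64622950690693- 400974011995648 * sqrt(266) / 64622950690693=2.08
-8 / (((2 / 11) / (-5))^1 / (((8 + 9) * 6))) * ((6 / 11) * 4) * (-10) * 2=-979200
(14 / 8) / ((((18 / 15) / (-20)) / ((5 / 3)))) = -875 / 18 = -48.61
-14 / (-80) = 7 / 40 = 0.18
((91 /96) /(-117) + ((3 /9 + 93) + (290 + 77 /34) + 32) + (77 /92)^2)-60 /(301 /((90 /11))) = 10719112072001 /25726311072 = 416.66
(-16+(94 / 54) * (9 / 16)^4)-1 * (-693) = 44379293 / 65536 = 677.17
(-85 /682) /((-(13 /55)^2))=23375 /10478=2.23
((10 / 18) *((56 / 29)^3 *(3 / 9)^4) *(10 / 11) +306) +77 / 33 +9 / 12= 241831498273 / 782301564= 309.13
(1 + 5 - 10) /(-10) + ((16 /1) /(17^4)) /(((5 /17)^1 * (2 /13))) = 0.40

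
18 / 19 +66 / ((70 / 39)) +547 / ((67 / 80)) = 30780961 / 44555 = 690.85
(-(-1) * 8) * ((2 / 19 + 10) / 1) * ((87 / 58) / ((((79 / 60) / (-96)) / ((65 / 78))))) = -11059200 / 1501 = -7367.89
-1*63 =-63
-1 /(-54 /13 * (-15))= -13 /810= -0.02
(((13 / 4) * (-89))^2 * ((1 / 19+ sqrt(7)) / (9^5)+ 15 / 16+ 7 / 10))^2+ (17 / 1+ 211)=263372918324853526241 * sqrt(7) / 678388773058560+ 38708719222434527678668908881 / 2062301870098022400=18770694103.62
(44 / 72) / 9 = 11 / 162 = 0.07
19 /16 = 1.19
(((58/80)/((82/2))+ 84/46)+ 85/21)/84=4666687/66538080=0.07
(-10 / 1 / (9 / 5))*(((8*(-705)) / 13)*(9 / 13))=282000 / 169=1668.64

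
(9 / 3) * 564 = 1692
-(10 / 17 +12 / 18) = -64 / 51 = -1.25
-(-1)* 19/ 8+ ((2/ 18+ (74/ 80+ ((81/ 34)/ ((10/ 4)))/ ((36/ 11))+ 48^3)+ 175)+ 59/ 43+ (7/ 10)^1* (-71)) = 110722.37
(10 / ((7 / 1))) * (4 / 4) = 10 / 7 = 1.43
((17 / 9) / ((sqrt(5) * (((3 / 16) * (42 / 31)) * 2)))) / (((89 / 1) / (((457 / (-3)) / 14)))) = -481678 * sqrt(5) / 5298615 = -0.20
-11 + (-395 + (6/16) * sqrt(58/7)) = -406 + 3 * sqrt(406)/56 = -404.92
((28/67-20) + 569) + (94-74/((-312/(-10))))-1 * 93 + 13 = 2932027/5226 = 561.05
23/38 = 0.61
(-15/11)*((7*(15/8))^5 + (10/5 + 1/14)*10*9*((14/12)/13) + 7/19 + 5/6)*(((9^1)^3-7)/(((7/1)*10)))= -179695954186871/32800768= -5478406.91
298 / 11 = 27.09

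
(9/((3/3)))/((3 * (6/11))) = 11/2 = 5.50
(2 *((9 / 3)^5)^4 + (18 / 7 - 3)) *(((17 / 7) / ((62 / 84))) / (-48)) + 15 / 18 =-2489564057821 / 5208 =-478026892.82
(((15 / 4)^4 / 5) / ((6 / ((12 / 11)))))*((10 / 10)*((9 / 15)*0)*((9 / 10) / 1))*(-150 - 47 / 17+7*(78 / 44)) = 0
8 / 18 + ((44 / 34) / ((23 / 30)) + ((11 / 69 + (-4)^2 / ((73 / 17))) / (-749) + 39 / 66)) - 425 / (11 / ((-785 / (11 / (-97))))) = -541442087652469 / 2024470602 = -267448.73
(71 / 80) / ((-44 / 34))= -1207 / 1760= -0.69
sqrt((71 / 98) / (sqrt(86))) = 2^(1 / 4) * 43^(3 / 4) * sqrt(71) / 602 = 0.28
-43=-43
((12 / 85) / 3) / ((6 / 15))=2 / 17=0.12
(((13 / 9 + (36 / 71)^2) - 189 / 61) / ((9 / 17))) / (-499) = 65717308 / 12428882919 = 0.01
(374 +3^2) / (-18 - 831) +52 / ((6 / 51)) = 374875 / 849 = 441.55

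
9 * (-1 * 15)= -135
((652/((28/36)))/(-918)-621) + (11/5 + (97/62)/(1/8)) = -33599248/55335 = -607.20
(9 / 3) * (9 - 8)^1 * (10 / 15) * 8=16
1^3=1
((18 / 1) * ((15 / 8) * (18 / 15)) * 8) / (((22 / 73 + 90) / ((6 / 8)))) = 17739 / 6592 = 2.69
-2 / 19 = -0.11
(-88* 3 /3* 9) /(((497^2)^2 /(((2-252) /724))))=49500 /11043433740661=0.00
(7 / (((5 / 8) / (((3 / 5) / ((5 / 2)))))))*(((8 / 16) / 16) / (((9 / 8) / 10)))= 56 / 75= 0.75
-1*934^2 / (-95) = 872356 / 95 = 9182.69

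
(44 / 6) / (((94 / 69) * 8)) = 253 / 376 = 0.67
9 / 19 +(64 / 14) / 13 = 1427 / 1729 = 0.83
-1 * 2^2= -4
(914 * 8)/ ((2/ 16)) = 58496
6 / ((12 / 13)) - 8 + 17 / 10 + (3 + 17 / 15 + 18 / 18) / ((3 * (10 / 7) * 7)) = 167 / 450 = 0.37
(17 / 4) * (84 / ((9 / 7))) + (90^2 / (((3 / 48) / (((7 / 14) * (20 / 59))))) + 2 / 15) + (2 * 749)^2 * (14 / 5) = 372021851 / 59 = 6305455.10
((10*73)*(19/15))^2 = 7695076/9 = 855008.44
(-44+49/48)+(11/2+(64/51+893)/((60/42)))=588.50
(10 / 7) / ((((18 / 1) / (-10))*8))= -25 / 252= -0.10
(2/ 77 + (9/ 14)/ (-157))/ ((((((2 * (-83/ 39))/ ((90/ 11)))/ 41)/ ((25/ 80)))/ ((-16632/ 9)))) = 570962925/ 573364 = 995.81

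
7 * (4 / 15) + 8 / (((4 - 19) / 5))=-4 / 5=-0.80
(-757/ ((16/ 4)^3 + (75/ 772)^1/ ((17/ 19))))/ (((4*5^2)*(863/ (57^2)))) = -8069596533/ 18152363575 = -0.44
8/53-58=-3066/53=-57.85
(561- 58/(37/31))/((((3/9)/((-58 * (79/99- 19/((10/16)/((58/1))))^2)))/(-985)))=272777877138829.03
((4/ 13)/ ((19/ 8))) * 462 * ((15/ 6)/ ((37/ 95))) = 184800/ 481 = 384.20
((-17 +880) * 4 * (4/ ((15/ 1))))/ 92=3452/ 345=10.01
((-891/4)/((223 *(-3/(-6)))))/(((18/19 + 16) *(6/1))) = -5643/287224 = -0.02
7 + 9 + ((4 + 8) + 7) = 35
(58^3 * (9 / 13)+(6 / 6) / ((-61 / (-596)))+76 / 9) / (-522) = -482089196 / 1862757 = -258.80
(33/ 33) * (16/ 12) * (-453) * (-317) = 191468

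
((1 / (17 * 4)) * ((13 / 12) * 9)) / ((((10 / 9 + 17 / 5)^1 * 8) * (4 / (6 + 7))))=22815 / 1766912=0.01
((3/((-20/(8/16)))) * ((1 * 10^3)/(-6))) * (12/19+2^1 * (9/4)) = 4875/76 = 64.14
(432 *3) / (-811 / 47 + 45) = 7614 / 163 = 46.71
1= 1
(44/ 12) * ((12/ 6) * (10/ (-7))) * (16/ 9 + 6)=-2200/ 27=-81.48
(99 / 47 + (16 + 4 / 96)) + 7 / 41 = 18.32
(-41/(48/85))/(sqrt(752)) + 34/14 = 17/7 - 3485 * sqrt(47)/9024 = -0.22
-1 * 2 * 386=-772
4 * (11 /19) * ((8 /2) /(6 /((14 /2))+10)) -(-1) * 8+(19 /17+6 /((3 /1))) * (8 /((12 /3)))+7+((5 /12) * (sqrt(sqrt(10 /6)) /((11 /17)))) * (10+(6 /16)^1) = 7055 * 3^(3 /4) * 5^(1 /4) /3168+135557 /6137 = 29.68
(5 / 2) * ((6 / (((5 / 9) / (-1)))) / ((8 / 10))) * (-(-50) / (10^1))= -675 / 4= -168.75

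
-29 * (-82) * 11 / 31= 26158 / 31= 843.81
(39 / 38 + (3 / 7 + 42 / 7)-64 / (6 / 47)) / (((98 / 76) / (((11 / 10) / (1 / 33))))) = -9537583 / 686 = -13903.18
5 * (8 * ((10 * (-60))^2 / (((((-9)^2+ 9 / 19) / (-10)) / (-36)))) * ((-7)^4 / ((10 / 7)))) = 4598395200000 / 43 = 106939423255.81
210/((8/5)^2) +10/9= 83.14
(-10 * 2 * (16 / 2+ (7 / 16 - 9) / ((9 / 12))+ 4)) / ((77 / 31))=-155 / 33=-4.70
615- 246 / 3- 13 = 520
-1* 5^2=-25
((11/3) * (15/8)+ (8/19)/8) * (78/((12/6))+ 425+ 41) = 3498.45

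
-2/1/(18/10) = -10/9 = -1.11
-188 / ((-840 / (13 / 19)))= 611 / 3990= 0.15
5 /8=0.62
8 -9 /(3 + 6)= 7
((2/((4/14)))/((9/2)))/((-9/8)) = -112/81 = -1.38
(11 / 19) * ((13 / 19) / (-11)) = -13 / 361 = -0.04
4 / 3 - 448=-1340 / 3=-446.67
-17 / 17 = -1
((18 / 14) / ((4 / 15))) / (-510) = -9 / 952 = -0.01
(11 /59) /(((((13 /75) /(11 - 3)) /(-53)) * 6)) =-58300 /767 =-76.01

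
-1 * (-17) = 17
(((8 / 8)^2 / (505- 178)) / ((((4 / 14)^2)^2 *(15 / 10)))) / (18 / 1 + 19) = 2401 / 290376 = 0.01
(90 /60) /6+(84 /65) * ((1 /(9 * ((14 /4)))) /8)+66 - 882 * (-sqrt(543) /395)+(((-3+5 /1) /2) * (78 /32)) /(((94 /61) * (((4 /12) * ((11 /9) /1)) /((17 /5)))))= 131.49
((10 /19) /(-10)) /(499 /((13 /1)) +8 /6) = -39 /29431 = -0.00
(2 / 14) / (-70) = -1 / 490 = -0.00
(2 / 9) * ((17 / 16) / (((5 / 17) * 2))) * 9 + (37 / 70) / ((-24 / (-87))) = 5.53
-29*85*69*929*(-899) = 142050059535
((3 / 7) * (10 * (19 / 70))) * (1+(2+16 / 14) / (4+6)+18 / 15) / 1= 5016 / 1715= 2.92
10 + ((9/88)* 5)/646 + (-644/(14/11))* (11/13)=-309025143/739024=-418.15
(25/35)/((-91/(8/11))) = -40/7007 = -0.01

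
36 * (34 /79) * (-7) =-8568 /79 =-108.46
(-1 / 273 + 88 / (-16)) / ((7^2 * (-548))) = 3005 / 14661192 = 0.00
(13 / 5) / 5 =13 / 25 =0.52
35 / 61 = 0.57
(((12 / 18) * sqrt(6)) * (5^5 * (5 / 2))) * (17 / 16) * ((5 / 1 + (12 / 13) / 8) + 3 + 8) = 111296875 * sqrt(6) / 1248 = 218445.96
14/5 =2.80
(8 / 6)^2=16 / 9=1.78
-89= -89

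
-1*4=-4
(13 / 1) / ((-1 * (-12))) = 13 / 12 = 1.08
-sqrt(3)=-1.73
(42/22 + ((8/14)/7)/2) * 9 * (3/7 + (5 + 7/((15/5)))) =513939/3773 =136.21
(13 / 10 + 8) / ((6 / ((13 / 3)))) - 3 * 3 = -137 / 60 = -2.28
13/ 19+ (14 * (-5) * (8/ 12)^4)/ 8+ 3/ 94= -146441/ 144666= -1.01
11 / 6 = 1.83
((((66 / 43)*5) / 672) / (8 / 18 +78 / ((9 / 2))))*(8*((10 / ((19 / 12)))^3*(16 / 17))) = 42768000 / 35097503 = 1.22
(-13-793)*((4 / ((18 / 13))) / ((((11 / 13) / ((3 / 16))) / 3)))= -68107 / 44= -1547.89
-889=-889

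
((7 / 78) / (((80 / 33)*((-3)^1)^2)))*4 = 77 / 4680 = 0.02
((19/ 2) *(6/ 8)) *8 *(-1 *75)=-4275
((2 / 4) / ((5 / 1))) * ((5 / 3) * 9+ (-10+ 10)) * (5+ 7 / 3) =11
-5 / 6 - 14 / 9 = -43 / 18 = -2.39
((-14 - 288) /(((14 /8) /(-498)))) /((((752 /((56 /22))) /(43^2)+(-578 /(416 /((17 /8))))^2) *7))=3079922809307136 /2226970427465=1383.01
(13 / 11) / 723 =13 / 7953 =0.00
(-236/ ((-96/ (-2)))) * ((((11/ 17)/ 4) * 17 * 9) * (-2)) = 1947/ 8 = 243.38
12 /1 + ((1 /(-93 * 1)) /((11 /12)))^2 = 1395388 /116281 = 12.00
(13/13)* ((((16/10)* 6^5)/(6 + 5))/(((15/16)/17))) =5640192/275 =20509.79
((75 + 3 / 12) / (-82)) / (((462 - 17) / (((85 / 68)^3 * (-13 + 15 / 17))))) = 775075 / 15880448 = 0.05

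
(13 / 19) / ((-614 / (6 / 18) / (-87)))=0.03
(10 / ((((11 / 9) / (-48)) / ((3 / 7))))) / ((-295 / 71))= 184032 / 4543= 40.51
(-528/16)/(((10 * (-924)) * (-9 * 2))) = -0.00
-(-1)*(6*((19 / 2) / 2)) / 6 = 19 / 4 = 4.75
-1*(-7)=7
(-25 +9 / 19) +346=6108 / 19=321.47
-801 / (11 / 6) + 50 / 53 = -254168 / 583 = -435.97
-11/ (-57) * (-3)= -0.58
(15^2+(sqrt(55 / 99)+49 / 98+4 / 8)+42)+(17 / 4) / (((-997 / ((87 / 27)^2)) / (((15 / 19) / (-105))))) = sqrt(5) / 3+11514024329 / 42962724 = 268.75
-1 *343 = -343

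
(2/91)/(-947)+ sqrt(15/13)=-2/86177+ sqrt(195)/13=1.07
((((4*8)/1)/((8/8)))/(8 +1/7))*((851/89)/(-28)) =-6808/5073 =-1.34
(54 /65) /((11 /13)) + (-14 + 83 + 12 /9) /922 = 160969 /152130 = 1.06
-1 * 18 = -18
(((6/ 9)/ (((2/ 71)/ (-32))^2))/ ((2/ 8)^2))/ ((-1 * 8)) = -5161984/ 3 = -1720661.33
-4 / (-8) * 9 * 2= 9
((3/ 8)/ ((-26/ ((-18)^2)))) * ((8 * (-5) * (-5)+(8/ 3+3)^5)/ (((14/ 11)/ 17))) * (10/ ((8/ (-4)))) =1373007295/ 728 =1885999.03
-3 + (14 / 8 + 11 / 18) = -23 / 36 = -0.64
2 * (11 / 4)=11 / 2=5.50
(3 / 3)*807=807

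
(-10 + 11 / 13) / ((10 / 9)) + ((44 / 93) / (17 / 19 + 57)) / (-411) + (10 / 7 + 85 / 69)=-22312309849 / 4000036950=-5.58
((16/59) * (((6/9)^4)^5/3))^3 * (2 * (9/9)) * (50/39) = 472236648286964521369600/9167685141262126980625077045396752487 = 0.00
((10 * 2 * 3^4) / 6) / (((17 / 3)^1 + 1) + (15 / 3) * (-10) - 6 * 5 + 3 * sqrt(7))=-178200 / 47833 - 7290 * sqrt(7) / 47833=-4.13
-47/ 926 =-0.05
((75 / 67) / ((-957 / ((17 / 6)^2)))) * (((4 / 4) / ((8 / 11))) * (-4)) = 7225 / 139896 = 0.05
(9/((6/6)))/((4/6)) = 27/2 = 13.50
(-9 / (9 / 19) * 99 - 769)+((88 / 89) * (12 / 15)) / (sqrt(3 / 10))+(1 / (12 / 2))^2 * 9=-10599 / 4+352 * sqrt(30) / 1335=-2648.31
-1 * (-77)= 77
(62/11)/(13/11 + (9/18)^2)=248/63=3.94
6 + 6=12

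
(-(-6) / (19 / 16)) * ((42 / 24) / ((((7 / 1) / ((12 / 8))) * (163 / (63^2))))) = 142884 / 3097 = 46.14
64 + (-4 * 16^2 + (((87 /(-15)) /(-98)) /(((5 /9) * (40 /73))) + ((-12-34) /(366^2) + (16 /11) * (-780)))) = -75608476551913 /36101142000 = -2094.35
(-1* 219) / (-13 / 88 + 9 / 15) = -96360 / 199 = -484.22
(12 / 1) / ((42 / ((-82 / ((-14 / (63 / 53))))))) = 738 / 371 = 1.99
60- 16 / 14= 412 / 7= 58.86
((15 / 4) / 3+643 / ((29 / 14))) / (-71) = -36153 / 8236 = -4.39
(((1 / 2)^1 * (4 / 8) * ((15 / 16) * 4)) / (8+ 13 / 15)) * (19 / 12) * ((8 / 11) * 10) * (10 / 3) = 625 / 154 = 4.06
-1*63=-63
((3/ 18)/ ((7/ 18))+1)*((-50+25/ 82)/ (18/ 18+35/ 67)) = -1365125/ 29274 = -46.63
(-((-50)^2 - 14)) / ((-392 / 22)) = 13673 / 98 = 139.52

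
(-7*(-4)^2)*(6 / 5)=-672 / 5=-134.40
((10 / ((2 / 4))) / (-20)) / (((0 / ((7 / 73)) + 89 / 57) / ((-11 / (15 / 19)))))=3971 / 445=8.92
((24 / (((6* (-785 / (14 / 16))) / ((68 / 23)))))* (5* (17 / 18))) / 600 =-2023 / 19499400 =-0.00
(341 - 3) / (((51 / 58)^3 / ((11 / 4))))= 181356604 / 132651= 1367.17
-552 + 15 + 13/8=-4283/8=-535.38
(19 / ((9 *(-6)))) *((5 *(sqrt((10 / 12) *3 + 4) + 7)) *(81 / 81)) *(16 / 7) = -760 / 27 - 380 *sqrt(26) / 189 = -38.40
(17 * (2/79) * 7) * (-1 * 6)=-1428/79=-18.08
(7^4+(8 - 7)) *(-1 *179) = -429958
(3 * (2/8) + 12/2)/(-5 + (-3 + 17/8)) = -54/47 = -1.15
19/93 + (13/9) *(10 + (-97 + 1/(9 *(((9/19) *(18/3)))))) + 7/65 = -125.30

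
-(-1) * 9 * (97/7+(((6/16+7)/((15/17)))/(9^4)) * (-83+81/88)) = 6669850837/53887680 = 123.77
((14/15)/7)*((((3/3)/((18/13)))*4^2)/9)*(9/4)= 0.39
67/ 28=2.39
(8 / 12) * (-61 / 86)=-61 / 129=-0.47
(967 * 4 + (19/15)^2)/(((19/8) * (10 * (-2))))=-1741322/21375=-81.47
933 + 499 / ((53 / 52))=75397 / 53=1422.58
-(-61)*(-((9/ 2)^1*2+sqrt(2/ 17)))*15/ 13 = -8235/ 13 - 915*sqrt(34)/ 221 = -657.60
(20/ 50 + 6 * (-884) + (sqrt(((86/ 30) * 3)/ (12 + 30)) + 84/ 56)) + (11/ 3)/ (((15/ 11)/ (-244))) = -536237/ 90 + sqrt(9030)/ 210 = -5957.74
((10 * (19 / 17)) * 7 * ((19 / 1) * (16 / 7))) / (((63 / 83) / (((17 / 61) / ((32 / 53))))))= 2066.14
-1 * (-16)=16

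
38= 38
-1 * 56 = -56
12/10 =6/5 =1.20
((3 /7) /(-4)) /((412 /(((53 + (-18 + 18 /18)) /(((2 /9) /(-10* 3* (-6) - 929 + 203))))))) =9477 /412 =23.00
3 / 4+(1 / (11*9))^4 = 288178807 / 384238404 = 0.75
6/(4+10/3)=0.82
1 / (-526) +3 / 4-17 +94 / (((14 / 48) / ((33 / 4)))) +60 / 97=1888075905 / 714308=2643.22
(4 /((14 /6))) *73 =876 /7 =125.14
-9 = -9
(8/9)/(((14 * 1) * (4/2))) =2/63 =0.03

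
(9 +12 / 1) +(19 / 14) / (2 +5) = 2077 / 98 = 21.19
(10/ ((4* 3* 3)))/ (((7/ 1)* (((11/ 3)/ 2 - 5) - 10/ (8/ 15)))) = -10/ 5523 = -0.00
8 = 8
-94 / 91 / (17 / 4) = -376 / 1547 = -0.24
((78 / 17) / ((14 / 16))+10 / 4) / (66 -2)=0.12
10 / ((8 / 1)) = 5 / 4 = 1.25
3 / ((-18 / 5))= -5 / 6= -0.83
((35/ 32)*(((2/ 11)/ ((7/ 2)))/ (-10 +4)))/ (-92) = 5/ 48576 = 0.00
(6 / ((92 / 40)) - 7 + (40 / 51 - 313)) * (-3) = 371380 / 391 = 949.82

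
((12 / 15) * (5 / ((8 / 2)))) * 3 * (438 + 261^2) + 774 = 206451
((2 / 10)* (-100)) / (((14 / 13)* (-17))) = 130 / 119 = 1.09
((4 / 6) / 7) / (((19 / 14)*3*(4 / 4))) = 4 / 171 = 0.02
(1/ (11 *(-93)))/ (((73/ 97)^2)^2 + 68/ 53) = -4692051893/ 7698175132263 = -0.00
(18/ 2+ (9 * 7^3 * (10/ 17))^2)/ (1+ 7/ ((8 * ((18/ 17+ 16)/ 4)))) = 184238836860/ 67337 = 2736071.36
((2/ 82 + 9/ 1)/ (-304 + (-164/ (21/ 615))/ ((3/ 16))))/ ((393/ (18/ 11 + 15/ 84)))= -103415/ 64316049248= -0.00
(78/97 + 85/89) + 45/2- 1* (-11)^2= -1670327/17266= -96.74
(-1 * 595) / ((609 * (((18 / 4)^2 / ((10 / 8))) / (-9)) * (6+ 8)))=425 / 10962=0.04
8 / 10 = 4 / 5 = 0.80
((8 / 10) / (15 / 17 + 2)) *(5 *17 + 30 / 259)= 299812 / 12691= 23.62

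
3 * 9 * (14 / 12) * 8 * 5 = 1260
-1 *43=-43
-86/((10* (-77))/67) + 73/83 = 267228/31955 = 8.36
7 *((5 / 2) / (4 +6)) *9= 15.75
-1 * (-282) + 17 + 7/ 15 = 4492/ 15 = 299.47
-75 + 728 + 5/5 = 654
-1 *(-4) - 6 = -2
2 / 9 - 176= -1582 / 9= -175.78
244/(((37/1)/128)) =31232/37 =844.11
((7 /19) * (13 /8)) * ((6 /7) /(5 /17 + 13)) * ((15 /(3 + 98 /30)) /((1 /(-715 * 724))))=-19305482625 /403636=-47828.94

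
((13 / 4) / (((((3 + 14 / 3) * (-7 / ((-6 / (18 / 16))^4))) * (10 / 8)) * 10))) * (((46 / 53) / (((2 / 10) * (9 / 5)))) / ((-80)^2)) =-3328 / 2253825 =-0.00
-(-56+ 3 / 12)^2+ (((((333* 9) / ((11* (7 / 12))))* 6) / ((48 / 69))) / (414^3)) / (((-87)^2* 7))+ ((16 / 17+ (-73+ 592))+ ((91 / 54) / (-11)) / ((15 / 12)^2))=-56974982103535313 / 22013196697800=-2588.22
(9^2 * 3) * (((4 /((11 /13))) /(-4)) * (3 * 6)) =-56862 /11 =-5169.27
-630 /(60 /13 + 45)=-546 /43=-12.70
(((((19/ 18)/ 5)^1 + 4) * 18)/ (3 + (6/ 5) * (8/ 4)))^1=379/ 27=14.04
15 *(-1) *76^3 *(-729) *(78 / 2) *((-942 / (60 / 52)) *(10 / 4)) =-382091323573440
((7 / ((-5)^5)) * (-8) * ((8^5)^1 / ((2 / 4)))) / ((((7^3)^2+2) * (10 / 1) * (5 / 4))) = 7340032 / 9191484375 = 0.00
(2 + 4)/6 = 1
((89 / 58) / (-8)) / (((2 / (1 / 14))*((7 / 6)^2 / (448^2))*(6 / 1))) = -34176 / 203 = -168.35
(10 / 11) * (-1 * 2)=-20 / 11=-1.82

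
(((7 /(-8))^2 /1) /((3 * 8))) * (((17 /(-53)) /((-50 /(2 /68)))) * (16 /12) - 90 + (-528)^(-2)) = -1628999989603 /567381196800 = -2.87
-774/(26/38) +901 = -2993/13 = -230.23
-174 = -174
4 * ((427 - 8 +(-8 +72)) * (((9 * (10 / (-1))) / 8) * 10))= -217350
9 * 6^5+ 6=69990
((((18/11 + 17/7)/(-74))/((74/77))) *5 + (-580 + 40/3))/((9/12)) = -9313895/12321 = -755.94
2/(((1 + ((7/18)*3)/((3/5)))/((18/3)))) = 216/53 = 4.08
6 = 6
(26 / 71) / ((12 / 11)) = 0.34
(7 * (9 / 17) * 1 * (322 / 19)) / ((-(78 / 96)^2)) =-5193216 / 54587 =-95.14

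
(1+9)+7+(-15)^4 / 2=50659 / 2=25329.50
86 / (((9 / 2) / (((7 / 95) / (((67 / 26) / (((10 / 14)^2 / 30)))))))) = 2236 / 240597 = 0.01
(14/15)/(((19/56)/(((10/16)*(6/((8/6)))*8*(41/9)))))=16072/57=281.96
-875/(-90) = 175/18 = 9.72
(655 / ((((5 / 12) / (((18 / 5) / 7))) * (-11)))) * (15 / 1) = -84888 / 77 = -1102.44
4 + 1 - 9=-4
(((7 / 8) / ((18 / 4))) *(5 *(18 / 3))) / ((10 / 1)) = 0.58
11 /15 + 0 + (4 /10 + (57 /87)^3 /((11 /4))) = 4972283 /4024185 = 1.24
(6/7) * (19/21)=38/49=0.78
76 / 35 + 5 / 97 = 7547 / 3395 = 2.22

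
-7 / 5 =-1.40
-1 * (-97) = 97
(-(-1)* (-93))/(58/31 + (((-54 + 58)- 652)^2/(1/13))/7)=-20181/169221718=-0.00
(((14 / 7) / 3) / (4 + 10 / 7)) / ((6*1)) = 0.02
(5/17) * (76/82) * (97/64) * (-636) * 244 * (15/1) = -1340644275/1394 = -961724.73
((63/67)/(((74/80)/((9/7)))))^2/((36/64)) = 18662400/6145441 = 3.04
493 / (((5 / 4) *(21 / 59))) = 116348 / 105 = 1108.08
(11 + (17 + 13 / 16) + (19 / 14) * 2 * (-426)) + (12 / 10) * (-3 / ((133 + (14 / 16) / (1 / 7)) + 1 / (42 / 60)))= -4969744231 / 4407760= -1127.50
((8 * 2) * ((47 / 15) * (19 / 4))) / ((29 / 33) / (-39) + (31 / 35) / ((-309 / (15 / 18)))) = -736567832 / 77085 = -9555.27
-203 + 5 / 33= -6694 / 33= -202.85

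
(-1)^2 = 1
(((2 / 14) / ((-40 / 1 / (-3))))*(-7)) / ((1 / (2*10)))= -3 / 2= -1.50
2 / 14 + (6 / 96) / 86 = 1383 / 9632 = 0.14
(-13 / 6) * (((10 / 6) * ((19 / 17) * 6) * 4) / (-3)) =4940 / 153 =32.29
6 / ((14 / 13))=39 / 7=5.57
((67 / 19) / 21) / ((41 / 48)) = 1072 / 5453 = 0.20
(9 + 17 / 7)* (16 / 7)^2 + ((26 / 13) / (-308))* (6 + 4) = 225035 / 3773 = 59.64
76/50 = 38/25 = 1.52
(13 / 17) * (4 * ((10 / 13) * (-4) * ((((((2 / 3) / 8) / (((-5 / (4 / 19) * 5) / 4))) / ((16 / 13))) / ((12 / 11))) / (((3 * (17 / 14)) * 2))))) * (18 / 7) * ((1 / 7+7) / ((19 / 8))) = 0.02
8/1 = 8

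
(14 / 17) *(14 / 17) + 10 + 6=4820 / 289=16.68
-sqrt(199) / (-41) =sqrt(199) / 41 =0.34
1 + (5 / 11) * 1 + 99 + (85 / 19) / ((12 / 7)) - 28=75.06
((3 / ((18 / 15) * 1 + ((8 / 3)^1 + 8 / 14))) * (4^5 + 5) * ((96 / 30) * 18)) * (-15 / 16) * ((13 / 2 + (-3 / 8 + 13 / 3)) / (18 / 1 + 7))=-146444193 / 9320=-15712.90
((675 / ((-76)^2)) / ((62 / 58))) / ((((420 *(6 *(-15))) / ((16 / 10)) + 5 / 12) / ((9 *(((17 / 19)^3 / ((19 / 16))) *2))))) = -4154629320 / 82691086611389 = -0.00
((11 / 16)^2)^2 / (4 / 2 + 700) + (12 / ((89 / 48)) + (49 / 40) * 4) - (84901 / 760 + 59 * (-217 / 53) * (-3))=-17009060759083261 / 20616100577280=-825.04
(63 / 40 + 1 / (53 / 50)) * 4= 5339 / 530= 10.07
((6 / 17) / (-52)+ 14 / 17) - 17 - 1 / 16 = -57445 / 3536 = -16.25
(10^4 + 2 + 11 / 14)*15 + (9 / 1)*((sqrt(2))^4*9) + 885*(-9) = 1993611 / 14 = 142400.79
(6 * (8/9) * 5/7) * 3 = 80/7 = 11.43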